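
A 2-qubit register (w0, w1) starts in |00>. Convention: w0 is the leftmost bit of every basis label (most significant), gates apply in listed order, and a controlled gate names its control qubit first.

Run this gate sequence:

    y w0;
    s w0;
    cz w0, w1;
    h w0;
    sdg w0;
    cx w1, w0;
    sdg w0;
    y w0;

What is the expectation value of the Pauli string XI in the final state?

The observable XI averages to -1.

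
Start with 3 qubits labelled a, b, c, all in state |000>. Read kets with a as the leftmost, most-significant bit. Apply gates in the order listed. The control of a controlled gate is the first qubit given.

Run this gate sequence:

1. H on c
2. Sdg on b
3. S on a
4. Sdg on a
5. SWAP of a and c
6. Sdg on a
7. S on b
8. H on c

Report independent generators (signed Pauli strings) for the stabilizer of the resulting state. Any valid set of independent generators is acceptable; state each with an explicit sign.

One valid set of independent stabilizer generators is -YII, +IIX, +IZI (any independent generating set of the same group is equally correct).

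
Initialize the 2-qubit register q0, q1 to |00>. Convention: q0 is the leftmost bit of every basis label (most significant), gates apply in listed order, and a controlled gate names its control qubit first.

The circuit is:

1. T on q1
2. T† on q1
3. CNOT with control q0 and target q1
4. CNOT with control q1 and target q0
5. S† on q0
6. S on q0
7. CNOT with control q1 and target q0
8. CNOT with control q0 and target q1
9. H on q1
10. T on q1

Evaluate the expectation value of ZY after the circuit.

The observable ZY averages to sqrt(2)/2. Key observation: steps 3-8 multiply out to the identity, so the circuit reduces to the remaining gates.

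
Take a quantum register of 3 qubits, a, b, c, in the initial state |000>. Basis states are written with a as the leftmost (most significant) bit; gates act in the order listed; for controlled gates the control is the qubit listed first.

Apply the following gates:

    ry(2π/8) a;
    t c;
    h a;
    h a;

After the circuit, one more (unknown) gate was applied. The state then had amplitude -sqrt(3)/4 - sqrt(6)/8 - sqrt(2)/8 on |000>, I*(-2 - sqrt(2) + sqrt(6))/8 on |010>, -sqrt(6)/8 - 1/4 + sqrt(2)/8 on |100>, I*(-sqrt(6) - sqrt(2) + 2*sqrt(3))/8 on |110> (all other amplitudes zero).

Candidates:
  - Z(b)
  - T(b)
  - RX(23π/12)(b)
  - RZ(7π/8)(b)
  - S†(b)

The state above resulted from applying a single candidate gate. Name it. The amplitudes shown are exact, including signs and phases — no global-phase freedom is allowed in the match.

The applied gate was RX(23π/12)(b).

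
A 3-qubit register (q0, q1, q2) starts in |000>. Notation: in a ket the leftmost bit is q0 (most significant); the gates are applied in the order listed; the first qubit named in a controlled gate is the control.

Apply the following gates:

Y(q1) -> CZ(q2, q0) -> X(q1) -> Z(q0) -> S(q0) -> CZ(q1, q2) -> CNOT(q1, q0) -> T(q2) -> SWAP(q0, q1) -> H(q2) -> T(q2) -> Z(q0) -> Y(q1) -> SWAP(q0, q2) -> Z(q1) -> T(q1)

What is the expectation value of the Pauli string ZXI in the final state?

In the final state, ZXI has expectation 0.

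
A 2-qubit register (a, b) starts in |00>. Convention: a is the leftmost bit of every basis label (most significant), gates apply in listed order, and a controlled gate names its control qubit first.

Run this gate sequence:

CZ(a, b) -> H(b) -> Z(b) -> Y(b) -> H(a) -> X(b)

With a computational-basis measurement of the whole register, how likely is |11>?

Outcome |11> occurs with probability 1/4.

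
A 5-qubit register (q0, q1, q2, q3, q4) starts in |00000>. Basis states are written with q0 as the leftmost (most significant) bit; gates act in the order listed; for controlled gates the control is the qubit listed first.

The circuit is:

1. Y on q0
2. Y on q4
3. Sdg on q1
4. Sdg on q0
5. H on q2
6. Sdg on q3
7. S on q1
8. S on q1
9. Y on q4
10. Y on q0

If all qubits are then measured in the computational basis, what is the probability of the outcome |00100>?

Outcome |00100> occurs with probability 1/2.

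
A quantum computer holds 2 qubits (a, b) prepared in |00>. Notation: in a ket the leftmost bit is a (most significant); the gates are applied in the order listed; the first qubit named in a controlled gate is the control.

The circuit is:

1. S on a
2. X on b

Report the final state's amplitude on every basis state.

The resulting statevector has amplitude 1 on |01>, and 0 on every other basis state.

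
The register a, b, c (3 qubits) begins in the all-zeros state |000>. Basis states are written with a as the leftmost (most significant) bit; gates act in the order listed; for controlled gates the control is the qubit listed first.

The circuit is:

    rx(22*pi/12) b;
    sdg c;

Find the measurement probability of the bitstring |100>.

Outcome |100> occurs with probability 0.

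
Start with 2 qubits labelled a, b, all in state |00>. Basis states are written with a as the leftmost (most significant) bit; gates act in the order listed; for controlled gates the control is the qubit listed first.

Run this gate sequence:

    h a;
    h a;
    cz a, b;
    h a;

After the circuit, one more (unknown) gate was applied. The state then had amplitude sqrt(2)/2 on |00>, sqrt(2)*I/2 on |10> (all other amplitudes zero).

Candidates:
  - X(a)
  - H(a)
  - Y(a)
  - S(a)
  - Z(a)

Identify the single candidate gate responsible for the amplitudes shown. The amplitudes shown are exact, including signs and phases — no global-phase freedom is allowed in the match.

The applied gate was S(a). Key observation: steps 1-2 multiply out to the identity, so the circuit reduces to the remaining gates.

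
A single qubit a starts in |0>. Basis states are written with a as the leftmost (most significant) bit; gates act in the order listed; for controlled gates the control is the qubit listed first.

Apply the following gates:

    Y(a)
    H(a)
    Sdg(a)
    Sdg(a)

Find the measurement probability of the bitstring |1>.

The probability of measuring |1> is 1/2.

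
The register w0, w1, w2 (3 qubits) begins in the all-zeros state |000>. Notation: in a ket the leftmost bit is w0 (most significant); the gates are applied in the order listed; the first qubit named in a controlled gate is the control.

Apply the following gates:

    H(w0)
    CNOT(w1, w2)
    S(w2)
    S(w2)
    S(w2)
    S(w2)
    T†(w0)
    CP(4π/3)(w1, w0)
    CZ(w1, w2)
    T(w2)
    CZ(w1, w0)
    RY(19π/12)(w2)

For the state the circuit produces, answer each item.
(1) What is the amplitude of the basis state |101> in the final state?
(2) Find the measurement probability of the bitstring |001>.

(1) The amplitude on |101> is (-sqrt(6*sqrt(2) + 12)/8 + sqrt(4 - 2*sqrt(2))/8)*exp(3*I*pi/4).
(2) Outcome |001> occurs with probability -sqrt(6)/16 + sqrt(2)/16 + 1/4.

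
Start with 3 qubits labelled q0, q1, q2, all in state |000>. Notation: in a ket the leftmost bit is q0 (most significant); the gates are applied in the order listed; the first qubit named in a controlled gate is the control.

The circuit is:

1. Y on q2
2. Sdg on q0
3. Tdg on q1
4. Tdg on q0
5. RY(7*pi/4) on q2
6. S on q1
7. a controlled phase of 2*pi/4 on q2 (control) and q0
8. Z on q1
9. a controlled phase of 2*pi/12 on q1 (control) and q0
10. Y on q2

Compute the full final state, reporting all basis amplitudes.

The resulting statevector has amplitude -sqrt(sqrt(2) + 2)/2 on |000>, sqrt(2 - sqrt(2))/2 on |001>, and 0 on every other basis state.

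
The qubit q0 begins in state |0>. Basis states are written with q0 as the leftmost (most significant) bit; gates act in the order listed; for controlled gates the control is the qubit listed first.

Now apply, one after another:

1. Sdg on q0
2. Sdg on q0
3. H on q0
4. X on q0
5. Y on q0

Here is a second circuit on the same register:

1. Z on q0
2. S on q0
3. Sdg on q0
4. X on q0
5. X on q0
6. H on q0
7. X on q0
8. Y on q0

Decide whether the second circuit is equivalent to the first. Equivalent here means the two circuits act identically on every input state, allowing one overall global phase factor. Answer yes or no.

Yes: on every input state the two circuits agree up to one overall phase factor.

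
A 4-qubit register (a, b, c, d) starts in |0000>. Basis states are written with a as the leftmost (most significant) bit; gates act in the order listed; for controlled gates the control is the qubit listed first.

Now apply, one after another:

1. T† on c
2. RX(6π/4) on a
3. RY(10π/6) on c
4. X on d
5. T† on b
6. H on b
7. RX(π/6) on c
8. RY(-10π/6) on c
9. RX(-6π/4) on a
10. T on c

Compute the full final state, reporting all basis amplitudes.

After the circuit, the state carries amplitude 1/4 + sqrt(3)*(2 - I)/8 + 3*I/8 on |0001>, (1 - sqrt(3))*exp(3*I*pi/4)/8 on |0011>, 1/4 + sqrt(3)*(2 - I)/8 + 3*I/8 on |0101>, (1 - sqrt(3))*exp(3*I*pi/4)/8 on |0111>, and 0 on every other basis state.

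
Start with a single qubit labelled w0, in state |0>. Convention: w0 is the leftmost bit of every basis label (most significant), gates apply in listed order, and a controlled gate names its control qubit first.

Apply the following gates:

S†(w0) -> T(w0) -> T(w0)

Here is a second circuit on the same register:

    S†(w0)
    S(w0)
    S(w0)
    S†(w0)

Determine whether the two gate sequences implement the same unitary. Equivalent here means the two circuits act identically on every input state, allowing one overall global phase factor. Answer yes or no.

Yes — the two circuits implement the same unitary up to a global phase.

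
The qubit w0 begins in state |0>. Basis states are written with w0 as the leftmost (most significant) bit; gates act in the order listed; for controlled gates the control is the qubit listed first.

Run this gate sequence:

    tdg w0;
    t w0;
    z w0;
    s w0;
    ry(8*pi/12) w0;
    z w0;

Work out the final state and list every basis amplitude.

The resulting statevector has amplitude 1/2 on |0>, -sqrt(3)/2 on |1>.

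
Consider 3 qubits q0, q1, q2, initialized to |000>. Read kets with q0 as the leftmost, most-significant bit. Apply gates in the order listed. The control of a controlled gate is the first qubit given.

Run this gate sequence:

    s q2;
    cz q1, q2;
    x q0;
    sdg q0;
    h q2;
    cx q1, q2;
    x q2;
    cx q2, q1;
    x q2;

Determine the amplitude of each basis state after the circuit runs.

The resulting statevector has amplitude -sqrt(2)*I/2 on |101>, -sqrt(2)*I/2 on |110>, and 0 on every other basis state.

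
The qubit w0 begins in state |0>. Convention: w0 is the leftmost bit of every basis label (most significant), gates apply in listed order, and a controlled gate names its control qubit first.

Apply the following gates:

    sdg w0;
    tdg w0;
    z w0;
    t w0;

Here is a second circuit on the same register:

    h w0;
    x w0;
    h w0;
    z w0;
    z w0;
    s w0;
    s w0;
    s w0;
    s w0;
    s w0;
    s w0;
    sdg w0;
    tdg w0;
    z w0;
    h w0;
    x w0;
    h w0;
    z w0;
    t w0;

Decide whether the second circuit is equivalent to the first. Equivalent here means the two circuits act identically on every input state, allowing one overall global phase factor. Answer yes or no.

Yes: on every input state the two circuits agree up to one overall phase factor.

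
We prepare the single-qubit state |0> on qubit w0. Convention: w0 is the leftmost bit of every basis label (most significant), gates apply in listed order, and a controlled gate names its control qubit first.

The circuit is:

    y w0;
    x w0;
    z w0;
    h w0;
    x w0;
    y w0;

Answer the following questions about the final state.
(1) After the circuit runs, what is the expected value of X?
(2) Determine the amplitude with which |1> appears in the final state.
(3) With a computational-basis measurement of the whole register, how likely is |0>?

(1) In the final state, X has expectation -1.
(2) |1> carries amplitude -sqrt(2)/2 in the final state.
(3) Outcome |0> occurs with probability 1/2.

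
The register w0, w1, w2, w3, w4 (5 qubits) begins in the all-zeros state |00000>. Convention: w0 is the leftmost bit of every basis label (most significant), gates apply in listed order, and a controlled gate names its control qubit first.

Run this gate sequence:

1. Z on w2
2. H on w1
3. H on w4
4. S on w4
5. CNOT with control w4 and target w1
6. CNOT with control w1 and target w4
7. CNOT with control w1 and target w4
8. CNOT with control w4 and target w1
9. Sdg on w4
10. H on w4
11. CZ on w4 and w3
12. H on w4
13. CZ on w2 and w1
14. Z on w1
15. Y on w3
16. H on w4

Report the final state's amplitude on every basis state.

After the circuit, the state carries amplitude sqrt(2)*I/2 on |00010>, -sqrt(2)*I/2 on |01010>, and 0 on every other basis state. Key observation: the block from step 3 through step 10 cancels to the identity and can be dropped.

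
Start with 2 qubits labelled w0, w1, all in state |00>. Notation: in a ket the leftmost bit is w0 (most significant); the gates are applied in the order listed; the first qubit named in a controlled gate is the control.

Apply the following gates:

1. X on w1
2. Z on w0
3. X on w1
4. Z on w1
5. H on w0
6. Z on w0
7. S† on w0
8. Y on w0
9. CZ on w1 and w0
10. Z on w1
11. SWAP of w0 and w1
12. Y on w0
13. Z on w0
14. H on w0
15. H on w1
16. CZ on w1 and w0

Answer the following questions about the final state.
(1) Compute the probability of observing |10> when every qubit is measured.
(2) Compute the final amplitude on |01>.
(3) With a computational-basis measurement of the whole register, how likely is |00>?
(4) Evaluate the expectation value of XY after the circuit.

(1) Outcome |10> occurs with probability 1/4.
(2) The final state's coefficient on |01> equals sqrt(2)*(-1 - I)/4.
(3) Outcome |00> occurs with probability 1/4.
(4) The observable XY averages to 0.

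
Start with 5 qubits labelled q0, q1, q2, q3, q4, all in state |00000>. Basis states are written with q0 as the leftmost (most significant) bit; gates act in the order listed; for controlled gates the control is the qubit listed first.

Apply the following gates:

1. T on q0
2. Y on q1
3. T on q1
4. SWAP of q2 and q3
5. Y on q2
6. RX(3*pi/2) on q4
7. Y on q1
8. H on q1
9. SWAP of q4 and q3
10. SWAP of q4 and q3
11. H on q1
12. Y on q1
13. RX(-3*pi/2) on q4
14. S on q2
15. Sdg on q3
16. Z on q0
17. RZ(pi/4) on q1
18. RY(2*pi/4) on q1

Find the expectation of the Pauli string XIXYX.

The observable XIXYX averages to 0.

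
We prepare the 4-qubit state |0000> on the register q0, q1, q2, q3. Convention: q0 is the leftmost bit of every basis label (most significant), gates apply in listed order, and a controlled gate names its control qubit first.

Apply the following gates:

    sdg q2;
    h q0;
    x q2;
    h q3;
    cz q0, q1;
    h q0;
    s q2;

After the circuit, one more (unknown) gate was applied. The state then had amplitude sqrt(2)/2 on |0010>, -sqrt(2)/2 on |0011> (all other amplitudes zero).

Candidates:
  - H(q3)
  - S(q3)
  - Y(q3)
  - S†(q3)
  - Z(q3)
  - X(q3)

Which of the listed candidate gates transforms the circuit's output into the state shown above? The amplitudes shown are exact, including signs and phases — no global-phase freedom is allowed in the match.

It was Y(q3) that produced the state shown.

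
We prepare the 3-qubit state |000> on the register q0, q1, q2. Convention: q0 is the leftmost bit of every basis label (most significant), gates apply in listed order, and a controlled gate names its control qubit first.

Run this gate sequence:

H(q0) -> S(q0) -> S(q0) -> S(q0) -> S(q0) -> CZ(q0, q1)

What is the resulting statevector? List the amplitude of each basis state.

The resulting statevector has amplitude sqrt(2)/2 on |000>, sqrt(2)/2 on |100>, and 0 on every other basis state. Key observation: steps 2-5 multiply out to the identity, so the circuit reduces to the remaining gates.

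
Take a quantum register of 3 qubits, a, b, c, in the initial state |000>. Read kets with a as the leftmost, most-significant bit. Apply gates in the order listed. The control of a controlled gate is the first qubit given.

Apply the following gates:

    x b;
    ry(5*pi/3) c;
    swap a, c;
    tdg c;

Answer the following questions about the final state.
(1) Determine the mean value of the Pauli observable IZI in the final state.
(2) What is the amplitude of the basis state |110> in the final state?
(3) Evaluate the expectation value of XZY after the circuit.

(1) The expectation value of IZI is -1.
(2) |110> carries amplitude 1/2 in the final state.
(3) The expectation value of XZY is 0.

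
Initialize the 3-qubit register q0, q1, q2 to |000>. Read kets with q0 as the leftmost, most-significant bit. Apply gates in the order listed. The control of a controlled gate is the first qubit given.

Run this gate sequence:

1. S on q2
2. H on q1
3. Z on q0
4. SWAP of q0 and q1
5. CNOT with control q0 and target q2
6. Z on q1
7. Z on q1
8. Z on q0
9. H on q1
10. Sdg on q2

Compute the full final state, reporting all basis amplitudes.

The final amplitudes are 1/2 on |000>, 0 on |001>, 1/2 on |010>, 0 on |011>, 0 on |100>, I/2 on |101>, 0 on |110>, I/2 on |111>.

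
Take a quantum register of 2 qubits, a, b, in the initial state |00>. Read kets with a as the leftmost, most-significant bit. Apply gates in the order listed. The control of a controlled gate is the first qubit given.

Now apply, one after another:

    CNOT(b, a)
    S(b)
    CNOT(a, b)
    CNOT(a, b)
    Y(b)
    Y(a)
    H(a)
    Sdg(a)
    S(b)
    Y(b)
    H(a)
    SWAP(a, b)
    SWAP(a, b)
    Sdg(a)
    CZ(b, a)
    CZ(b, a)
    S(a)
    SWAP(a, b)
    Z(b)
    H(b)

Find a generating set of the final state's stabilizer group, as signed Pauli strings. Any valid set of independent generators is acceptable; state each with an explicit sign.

One valid set of independent stabilizer generators is -IY, +ZI (any independent generating set of the same group is equally correct). Key observation: steps 14-17 multiply out to the identity, so the circuit reduces to the remaining gates.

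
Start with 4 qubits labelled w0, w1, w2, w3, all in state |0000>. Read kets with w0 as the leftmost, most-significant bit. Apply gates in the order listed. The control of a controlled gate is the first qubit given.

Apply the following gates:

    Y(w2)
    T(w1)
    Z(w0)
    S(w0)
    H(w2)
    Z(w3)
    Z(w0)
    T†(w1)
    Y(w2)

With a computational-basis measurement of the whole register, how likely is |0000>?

The probability of measuring |0000> is 1/2.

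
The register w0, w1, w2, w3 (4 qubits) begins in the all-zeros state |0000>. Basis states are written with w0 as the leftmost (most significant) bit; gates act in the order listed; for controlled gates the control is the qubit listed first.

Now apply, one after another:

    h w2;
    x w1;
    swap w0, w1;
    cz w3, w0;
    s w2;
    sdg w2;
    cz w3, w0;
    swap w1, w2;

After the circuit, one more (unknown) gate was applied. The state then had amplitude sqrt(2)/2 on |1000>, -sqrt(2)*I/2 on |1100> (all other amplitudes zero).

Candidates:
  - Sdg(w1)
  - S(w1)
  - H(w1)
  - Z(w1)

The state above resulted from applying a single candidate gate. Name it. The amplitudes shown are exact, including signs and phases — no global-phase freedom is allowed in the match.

The applied gate was Sdg(w1).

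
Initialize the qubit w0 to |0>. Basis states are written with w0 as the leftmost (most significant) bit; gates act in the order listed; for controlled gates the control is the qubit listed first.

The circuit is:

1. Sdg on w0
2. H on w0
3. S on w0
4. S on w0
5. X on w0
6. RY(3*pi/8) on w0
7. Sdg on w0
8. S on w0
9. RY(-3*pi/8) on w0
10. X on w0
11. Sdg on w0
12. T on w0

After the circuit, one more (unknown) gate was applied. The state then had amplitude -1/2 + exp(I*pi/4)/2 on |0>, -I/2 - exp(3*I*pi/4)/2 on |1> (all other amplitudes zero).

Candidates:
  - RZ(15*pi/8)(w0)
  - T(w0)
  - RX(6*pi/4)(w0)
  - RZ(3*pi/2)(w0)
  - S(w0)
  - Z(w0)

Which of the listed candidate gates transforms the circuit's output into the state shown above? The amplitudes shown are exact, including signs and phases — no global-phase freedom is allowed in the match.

The applied gate was RX(6*pi/4)(w0). Key observation: gates 4-11 undo each other exactly, leaving only the rest of the circuit to track.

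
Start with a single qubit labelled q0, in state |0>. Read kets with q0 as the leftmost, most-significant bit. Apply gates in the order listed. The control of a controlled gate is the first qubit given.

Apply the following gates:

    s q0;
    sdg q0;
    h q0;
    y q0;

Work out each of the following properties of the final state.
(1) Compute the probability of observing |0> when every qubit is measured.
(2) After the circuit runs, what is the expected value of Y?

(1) The probability of measuring |0> is 1/2.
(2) In the final state, Y has expectation 0.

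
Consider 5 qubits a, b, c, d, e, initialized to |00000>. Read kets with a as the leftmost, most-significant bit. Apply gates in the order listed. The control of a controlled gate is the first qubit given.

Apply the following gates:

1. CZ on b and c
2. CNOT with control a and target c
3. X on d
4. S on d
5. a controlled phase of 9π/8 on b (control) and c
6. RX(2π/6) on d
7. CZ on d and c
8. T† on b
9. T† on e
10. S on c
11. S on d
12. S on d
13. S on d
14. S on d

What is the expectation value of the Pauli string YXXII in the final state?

The observable YXXII averages to 0. Key observation: steps 11-14 multiply out to the identity, so the circuit reduces to the remaining gates.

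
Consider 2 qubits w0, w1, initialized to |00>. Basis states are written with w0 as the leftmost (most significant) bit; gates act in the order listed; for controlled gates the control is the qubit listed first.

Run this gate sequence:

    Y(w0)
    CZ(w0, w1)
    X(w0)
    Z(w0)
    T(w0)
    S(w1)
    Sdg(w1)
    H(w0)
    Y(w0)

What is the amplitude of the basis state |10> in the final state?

The final state's coefficient on |10> equals -sqrt(2)/2.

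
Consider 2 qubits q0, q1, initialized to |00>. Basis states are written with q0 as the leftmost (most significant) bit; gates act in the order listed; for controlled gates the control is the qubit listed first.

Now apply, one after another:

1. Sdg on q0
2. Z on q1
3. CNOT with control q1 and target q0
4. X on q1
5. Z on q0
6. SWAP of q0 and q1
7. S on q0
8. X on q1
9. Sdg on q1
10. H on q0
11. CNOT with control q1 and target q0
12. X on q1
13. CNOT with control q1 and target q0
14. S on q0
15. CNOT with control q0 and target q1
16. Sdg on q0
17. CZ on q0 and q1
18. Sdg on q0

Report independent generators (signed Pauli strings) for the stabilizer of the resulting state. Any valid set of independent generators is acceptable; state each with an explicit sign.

The final state is stabilized by the group generated by -XY, +ZZ; other independent generating sets are equally valid.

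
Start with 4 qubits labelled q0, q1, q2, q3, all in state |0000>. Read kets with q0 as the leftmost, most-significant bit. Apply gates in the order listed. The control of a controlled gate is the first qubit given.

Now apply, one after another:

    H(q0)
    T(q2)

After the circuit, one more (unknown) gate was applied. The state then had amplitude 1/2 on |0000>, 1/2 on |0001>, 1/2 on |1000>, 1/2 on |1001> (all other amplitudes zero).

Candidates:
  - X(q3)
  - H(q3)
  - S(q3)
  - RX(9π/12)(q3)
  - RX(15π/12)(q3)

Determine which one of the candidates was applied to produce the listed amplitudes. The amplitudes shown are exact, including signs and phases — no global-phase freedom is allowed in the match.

The unique candidate consistent with the amplitudes is H(q3).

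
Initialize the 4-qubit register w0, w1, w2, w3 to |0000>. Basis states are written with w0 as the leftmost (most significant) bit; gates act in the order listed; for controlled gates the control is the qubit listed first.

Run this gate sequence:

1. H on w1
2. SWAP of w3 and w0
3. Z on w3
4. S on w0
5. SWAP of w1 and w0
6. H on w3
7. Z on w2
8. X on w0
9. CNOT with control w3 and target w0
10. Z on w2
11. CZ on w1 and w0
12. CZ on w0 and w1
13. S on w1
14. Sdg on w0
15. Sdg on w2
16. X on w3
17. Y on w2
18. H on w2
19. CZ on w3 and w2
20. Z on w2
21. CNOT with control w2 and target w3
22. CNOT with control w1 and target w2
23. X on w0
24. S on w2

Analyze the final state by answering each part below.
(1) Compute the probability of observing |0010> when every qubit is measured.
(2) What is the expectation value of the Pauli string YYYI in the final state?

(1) A full measurement returns |0010> with probability 1/8.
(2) The observable YYYI averages to 0.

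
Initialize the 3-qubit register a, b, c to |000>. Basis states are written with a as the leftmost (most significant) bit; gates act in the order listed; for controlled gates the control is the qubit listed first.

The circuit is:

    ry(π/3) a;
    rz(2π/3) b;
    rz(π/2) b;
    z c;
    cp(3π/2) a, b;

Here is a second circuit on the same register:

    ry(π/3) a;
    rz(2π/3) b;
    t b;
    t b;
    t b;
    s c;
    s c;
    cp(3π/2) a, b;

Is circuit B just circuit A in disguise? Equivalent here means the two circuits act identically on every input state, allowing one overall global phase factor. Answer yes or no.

No, they are not equivalent — no single phase factor reconciles the two unitaries.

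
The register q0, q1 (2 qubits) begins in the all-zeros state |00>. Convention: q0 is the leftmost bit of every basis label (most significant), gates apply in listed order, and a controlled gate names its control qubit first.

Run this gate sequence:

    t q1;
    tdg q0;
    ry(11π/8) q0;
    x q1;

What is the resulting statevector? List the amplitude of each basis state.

The final amplitudes are 0 on |00>, -cos(5*pi/16) on |01>, 0 on |10>, sin(5*pi/16) on |11>.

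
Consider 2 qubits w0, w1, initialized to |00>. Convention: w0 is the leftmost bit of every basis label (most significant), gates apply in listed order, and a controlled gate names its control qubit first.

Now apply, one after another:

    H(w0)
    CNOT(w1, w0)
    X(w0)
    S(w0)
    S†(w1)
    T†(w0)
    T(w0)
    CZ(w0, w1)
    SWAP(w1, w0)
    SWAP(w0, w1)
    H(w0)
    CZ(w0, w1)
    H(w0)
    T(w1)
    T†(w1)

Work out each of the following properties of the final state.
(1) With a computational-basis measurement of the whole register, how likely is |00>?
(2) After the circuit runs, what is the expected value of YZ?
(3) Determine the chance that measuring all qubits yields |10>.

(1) Outcome |00> occurs with probability 1/2.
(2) The expectation value of YZ is 1.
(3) The probability of measuring |10> is 1/2.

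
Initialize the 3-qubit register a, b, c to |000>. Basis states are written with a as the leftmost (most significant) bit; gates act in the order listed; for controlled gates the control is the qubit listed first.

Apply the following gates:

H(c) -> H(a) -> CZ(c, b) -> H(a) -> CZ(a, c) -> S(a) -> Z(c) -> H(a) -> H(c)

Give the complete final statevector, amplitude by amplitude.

The resulting statevector has amplitude sqrt(2)/2 on |001>, sqrt(2)/2 on |101>, and 0 on every other basis state.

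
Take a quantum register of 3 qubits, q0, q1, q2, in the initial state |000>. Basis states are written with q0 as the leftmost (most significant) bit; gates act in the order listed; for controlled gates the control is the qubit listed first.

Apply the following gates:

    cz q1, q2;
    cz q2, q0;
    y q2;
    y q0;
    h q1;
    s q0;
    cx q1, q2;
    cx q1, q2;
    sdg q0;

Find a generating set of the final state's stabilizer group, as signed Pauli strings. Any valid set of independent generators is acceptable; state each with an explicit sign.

One valid set of independent stabilizer generators is +IXI, -ZII, -IIZ (any independent generating set of the same group is equally correct).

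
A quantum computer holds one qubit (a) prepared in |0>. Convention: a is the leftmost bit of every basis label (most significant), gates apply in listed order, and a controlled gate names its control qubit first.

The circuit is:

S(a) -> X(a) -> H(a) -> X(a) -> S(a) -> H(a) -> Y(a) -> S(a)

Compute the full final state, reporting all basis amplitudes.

The resulting statevector has amplitude -1/2 + I/2 on |0>, 1/2 - I/2 on |1>.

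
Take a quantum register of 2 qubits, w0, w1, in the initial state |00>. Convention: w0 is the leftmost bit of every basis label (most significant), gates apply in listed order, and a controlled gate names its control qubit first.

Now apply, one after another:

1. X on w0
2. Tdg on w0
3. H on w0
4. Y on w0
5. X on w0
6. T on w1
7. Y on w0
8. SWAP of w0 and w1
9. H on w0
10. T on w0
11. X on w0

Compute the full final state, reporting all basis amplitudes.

The final amplitudes are 1/2 on |00>, -1/2 on |01>, -exp(3*I*pi/4)/2 on |10>, exp(3*I*pi/4)/2 on |11>.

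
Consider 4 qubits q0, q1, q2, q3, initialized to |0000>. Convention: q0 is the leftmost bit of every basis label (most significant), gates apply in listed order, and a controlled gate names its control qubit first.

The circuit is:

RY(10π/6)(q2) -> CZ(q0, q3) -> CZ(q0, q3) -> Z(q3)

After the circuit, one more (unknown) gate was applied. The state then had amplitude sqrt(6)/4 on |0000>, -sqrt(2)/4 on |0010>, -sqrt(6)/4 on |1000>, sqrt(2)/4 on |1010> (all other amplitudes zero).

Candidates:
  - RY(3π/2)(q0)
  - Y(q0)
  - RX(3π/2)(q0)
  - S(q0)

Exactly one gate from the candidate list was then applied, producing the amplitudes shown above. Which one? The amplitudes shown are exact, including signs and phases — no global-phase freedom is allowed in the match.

The unique candidate consistent with the amplitudes is RY(3π/2)(q0). Key observation: gates 2-3 undo each other exactly, leaving only the rest of the circuit to track.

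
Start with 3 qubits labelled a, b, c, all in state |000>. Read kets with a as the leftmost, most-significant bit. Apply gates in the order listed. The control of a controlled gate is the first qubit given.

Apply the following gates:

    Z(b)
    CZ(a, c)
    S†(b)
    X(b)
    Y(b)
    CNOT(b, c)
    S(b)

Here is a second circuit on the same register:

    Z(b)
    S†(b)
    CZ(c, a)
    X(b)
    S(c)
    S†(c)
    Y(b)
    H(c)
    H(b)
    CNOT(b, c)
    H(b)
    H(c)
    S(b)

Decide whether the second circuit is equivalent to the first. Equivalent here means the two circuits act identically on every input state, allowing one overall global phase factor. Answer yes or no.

No: there is an input state on which the two circuits produce genuinely different outputs (not merely differing by a phase).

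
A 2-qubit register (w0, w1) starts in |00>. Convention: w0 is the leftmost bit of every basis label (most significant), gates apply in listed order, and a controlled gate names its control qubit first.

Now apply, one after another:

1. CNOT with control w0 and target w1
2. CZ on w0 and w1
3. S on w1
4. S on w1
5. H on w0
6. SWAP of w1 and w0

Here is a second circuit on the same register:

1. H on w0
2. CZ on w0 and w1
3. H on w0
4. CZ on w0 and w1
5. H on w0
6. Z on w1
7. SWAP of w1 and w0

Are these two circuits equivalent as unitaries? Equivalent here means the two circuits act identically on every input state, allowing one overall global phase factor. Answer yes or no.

No — the two circuits implement different unitaries, even allowing a global phase.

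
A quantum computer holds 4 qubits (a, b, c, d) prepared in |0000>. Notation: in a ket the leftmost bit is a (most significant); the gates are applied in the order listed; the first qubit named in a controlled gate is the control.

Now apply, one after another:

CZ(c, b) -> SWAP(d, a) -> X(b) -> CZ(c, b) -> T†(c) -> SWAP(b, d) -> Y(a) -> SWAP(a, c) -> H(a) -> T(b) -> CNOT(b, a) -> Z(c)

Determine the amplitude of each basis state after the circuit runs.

After the circuit, the state carries amplitude -sqrt(2)*I/2 on |0011>, -sqrt(2)*I/2 on |1011>, and 0 on every other basis state.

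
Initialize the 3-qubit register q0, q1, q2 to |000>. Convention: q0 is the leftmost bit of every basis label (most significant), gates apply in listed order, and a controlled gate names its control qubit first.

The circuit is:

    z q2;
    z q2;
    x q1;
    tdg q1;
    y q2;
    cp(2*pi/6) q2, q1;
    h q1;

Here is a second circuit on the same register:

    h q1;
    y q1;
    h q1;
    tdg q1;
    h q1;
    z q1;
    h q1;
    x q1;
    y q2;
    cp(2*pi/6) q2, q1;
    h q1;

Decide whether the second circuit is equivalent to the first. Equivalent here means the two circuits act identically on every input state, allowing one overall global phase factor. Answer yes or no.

No — the two circuits implement different unitaries, even allowing a global phase.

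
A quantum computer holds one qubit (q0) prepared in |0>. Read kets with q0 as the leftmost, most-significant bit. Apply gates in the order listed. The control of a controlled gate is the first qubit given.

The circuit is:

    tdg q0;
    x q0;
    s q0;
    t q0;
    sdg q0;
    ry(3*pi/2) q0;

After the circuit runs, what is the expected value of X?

The expectation value of X is 1.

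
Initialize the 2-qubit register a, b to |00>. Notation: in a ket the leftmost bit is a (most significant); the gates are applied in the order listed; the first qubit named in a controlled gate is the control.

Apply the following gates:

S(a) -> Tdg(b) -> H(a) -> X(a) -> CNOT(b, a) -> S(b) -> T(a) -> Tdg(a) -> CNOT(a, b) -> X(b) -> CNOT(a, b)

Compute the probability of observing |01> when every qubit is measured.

Outcome |01> occurs with probability 1/2.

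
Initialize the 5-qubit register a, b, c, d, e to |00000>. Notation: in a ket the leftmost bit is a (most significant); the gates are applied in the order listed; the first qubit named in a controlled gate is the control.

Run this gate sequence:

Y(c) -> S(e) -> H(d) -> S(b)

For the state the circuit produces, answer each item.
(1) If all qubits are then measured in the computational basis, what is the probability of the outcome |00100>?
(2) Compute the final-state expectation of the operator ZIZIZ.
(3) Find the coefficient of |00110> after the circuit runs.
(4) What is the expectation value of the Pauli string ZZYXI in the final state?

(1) The probability of measuring |00100> is 1/2.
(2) In the final state, ZIZIZ has expectation -1.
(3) The amplitude on |00110> is sqrt(2)*I/2.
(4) The observable ZZYXI averages to 0.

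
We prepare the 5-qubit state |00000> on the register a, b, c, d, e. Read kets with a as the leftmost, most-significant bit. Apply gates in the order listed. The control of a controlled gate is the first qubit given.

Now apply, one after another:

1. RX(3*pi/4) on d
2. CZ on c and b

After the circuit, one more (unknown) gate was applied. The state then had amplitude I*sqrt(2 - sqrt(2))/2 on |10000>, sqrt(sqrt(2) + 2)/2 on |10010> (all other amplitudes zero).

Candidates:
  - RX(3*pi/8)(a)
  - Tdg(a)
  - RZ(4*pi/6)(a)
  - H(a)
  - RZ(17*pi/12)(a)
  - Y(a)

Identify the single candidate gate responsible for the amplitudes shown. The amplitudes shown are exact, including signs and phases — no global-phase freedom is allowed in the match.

The applied gate was Y(a).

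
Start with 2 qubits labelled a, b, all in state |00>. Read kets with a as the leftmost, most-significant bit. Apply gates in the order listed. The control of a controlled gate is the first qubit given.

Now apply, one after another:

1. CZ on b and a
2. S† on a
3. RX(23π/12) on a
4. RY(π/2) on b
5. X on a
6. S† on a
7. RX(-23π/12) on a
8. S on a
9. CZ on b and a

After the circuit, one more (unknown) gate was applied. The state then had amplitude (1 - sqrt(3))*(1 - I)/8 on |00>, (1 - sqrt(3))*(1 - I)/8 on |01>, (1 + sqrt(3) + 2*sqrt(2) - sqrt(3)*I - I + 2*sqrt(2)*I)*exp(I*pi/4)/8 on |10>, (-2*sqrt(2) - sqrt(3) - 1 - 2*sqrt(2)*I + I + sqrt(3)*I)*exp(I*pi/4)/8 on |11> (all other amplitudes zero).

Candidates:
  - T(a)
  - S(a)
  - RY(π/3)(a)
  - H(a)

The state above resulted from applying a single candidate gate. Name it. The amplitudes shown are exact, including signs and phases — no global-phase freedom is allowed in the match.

The applied gate was T(a).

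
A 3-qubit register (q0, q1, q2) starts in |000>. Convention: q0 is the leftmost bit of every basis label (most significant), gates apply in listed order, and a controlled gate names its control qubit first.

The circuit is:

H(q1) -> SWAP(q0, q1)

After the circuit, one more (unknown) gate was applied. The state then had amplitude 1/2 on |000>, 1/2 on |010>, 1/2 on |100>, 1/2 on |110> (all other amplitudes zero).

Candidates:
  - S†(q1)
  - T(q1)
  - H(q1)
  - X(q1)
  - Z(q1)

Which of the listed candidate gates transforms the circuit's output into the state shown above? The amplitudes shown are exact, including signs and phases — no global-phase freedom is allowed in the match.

It was H(q1) that produced the state shown.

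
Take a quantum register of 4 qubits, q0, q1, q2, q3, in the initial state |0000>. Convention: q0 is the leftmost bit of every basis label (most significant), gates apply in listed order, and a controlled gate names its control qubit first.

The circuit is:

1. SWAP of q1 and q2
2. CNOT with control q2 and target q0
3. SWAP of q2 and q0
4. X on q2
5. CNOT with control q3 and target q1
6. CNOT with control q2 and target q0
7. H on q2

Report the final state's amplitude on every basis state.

After the circuit, the state carries amplitude sqrt(2)/2 on |1000>, -sqrt(2)/2 on |1010>, and 0 on every other basis state.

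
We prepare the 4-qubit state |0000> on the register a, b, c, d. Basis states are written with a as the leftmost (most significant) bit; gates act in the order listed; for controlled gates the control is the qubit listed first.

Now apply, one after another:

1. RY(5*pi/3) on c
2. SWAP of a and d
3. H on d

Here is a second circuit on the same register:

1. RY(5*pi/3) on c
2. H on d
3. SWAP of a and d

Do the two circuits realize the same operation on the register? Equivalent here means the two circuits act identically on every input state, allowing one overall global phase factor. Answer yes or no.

No: there is an input state on which the two circuits produce genuinely different outputs (not merely differing by a phase).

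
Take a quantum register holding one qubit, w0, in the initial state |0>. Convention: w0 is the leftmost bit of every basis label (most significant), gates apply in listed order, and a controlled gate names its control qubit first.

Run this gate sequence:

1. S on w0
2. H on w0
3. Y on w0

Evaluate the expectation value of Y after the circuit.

In the final state, Y has expectation 0.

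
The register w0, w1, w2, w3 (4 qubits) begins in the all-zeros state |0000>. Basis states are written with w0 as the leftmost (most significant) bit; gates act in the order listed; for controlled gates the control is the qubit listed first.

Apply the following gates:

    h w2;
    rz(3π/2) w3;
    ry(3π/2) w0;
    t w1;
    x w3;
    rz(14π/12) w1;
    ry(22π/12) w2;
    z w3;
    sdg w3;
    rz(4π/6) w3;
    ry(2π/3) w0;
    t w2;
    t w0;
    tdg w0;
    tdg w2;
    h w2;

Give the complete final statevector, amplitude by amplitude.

After the circuit, the state carries amplitude I*(-2 - sqrt(3))/4 on |0001>, -I/4 on |0011>, -I/4 on |1001>, I*(-2 + sqrt(3))/4 on |1011>, and 0 on every other basis state. Key observation: gates 12-15 undo each other exactly, leaving only the rest of the circuit to track.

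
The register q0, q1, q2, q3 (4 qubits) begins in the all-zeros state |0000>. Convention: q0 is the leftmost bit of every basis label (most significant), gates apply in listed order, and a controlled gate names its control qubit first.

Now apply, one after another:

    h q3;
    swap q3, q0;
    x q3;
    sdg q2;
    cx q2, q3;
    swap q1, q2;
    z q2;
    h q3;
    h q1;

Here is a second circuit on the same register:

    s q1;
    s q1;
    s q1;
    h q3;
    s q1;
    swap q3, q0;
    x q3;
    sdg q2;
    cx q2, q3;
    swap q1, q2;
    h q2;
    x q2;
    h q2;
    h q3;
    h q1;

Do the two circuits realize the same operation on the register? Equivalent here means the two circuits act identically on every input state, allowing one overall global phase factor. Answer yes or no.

Yes: on every input state the two circuits agree up to one overall phase factor.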